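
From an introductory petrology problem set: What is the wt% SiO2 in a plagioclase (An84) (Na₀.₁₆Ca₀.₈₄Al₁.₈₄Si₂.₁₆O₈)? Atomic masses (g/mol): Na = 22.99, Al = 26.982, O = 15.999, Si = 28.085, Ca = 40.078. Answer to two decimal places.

Molar mass of Na₀.₁₆Ca₀.₈₄Al₁.₈₄Si₂.₁₆O₈ = 0.16·22.99 + 0.84·40.078 + 1.84·26.982 + 2.16·28.085 + 8·15.999 = 275.646 g/mol.
Each formula unit contains 2.16 Si, equivalent to 2.16/1 = 2.1600 mol SiO2.
M(SiO2) = 1×28.085 + 2×15.999 = 60.083 g/mol.
Mass of SiO2 per formula unit = 2.1600 × 60.083 = 129.779 g.
SiO2 wt% = 129.779 / 275.646 × 100 = 47.08%.

47.08 wt%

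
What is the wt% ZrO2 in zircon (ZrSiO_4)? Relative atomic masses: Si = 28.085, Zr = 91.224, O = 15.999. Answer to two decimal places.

Molar mass of ZrSiO_4 = 1*91.224 + 1*28.085 + 4*15.999 = 183.305 g/mol.
Each formula unit contains 1 Zr, equivalent to 1/1 = 1.0000 mol ZrO2.
M(ZrO2) = 1×91.224 + 2×15.999 = 123.222 g/mol.
Mass of ZrO2 per formula unit = 1.0000 × 123.222 = 123.222 g.
ZrO2 wt% = 123.222 / 183.305 × 100 = 67.22%.

67.22 wt%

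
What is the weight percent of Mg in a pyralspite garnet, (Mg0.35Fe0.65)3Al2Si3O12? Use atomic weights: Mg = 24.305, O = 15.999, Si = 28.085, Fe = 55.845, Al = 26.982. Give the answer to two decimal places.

M((Mg0.35Fe0.65)3Al2Si3O12) = 464.625 g/mol.
Mg contributes 1.05 × 24.305 = 25.520 g per mole.
25.520/464.625 = 0.0549 → 5.49%.

5.49 wt%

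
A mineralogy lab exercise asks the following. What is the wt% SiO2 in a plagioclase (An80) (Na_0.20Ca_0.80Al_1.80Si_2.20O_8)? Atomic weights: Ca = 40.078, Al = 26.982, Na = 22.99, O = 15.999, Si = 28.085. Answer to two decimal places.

M(Na_0.20Ca_0.80Al_1.80Si_2.20O_8) = 275.007 g/mol; M(SiO2) = 60.083 g/mol.
Moles SiO2 per formula unit = 2.20 Si ÷ 1 = 2.2000.
SiO2 fraction = (2.2000 × 60.083) / 275.007 = 132.183/275.007 = 0.4807.

48.07 wt%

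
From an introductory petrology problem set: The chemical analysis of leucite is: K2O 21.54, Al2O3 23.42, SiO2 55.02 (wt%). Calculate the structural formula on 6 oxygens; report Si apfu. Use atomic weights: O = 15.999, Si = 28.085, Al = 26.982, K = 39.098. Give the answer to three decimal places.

1.999 Si apfu

K2O (M=94.195): mol = 0.22867; K = 0.45734, O = 0.22867.
Al2O3 (M=101.961): mol = 0.22970; Al = 0.45940, O = 0.68910.
SiO2 (M=60.083): mol = 0.91573; Si = 0.91573, O = 1.83146.
ΣO = 2.74923; factor = 6/ΣO = 2.18243.
Si apfu = 0.91573 × 2.18243 = 1.999.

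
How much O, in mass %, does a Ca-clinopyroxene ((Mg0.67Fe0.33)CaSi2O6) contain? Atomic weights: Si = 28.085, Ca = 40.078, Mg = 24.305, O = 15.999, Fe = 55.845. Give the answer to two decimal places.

42.30 mass %

Formula mass = 0.67×24.305 + 0.33×55.845 + 1×40.078 + 2×28.085 + 6×15.999 = 226.955 g/mol, of which 95.994 g is O.
So O makes up 95.994/226.955 = 0.4230 of the mass, i.e. 42.30%.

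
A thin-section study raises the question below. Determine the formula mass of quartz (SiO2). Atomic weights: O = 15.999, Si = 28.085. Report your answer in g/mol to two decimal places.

M = 1*28.085 + 2*15.999

60.08 g/mol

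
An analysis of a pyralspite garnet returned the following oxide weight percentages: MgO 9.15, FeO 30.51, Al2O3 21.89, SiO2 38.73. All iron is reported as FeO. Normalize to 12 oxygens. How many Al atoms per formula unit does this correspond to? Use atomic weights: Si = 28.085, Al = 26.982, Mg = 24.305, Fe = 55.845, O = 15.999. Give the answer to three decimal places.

9.15 wt% MgO ÷ 40.304 g/mol = 0.22702 mol, giving 0.22702 Mg and 0.22702 O.
30.51 wt% FeO ÷ 71.844 g/mol = 0.42467 mol, giving 0.42467 Fe and 0.42467 O.
21.89 wt% Al2O3 ÷ 101.961 g/mol = 0.21469 mol, giving 0.42938 Al and 0.64407 O.
38.73 wt% SiO2 ÷ 60.083 g/mol = 0.64461 mol, giving 0.64461 Si and 1.28922 O.
Oxygen sums to 2.58498; scaling by 12/2.58498 = 4.64220 puts the formula on 12 O.
Al: 0.42938 × 4.64220 = 1.993 atoms per formula unit.

1.993 Al apfu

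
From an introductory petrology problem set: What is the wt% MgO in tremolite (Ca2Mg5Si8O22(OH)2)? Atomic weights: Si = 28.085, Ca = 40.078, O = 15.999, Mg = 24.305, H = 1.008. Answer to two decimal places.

M(Ca2Mg5Si8O22(OH)2) = 812.353 g/mol; M(MgO) = 40.304 g/mol.
Moles MgO per formula unit = 5 Mg ÷ 1 = 5.0000.
MgO fraction = (5.0000 × 40.304) / 812.353 = 201.520/812.353 = 0.2481.

24.81 wt%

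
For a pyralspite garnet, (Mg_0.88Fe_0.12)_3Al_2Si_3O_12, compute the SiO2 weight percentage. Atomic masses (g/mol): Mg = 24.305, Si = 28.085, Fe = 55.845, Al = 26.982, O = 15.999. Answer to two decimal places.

43.49 wt%

Formula mass = 414.476 g/mol.
3 Si → 3.0000 mol SiO2 per formula unit; M(SiO2) = 60.083, so SiO2 mass = 180.249 g.
180.249/414.476 × 100 = 43.49 wt%.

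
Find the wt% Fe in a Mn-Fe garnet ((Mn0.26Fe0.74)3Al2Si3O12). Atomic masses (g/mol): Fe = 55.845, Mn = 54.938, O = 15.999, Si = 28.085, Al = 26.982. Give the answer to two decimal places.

Molar mass of (Mn0.26Fe0.74)3Al2Si3O12: 0.78·54.938 + 2.22·55.845 + 2·26.982 + 3·28.085 + 12·15.999 = 497.035 g/mol.
Mass of Fe per formula unit: 2.22 × 55.845 = 123.976 g.
Weight fraction Fe = 123.976 / 497.035 = 0.2494.

24.94 weight percent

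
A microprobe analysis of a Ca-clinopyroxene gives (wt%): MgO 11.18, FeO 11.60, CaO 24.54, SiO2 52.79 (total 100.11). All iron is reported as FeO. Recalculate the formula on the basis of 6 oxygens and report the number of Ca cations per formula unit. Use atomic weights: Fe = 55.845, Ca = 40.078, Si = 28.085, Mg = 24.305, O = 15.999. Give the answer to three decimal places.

0.997 Ca apfu

11.18 wt% MgO ÷ 40.304 g/mol = 0.27739 mol, giving 0.27739 Mg and 0.27739 O.
11.60 wt% FeO ÷ 71.844 g/mol = 0.16146 mol, giving 0.16146 Fe and 0.16146 O.
24.54 wt% CaO ÷ 56.077 g/mol = 0.43761 mol, giving 0.43761 Ca and 0.43761 O.
52.79 wt% SiO2 ÷ 60.083 g/mol = 0.87862 mol, giving 0.87862 Si and 1.75724 O.
Oxygen sums to 2.63370; scaling by 6/2.63370 = 2.27816 puts the formula on 6 O.
Ca: 0.43761 × 2.27816 = 0.997 atoms per formula unit.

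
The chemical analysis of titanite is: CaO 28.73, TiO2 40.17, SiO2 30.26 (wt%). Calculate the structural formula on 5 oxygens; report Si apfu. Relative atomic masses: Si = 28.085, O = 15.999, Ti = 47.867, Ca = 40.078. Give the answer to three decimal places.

0.997 Si apfu

28.73 wt% CaO ÷ 56.077 g/mol = 0.51233 mol, giving 0.51233 Ca and 0.51233 O.
40.17 wt% TiO2 ÷ 79.865 g/mol = 0.50297 mol, giving 0.50297 Ti and 1.00594 O.
30.26 wt% SiO2 ÷ 60.083 g/mol = 0.50364 mol, giving 0.50364 Si and 1.00728 O.
Oxygen sums to 2.52555; scaling by 5/2.52555 = 1.97977 puts the formula on 5 O.
Si: 0.50364 × 1.97977 = 0.997 atoms per formula unit.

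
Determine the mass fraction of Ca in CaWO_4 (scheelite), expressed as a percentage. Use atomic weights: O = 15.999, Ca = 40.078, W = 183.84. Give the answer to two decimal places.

Formula mass = 1*40.078 + 1*183.84 + 4*15.999 = 287.914 g/mol, of which 40.078 g is Ca.
So Ca makes up 40.078/287.914 = 0.1392 of the mass, i.e. 13.92%.

13.92 wt%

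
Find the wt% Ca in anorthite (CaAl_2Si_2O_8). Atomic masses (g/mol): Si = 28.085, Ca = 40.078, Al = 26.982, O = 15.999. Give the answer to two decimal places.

M(CaAl_2Si_2O_8) = 278.204 g/mol.
Ca contributes 1 × 40.078 = 40.078 g per mole.
40.078/278.204 = 0.1441 → 14.41%.

14.41 wt%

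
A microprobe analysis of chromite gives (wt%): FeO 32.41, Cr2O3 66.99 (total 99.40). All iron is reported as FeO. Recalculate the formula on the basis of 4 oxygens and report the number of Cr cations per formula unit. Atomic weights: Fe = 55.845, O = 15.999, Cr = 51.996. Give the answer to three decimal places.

1.988 Cr apfu

FeO: 32.41/71.844 = 0.45112 mol → 0.45112 mol Fe, 0.45112 mol O.
Cr2O3: 66.99/151.989 = 0.44076 mol → 0.88152 mol Cr, 1.32228 mol O.
Total oxygen = 1.77340 mol. Normalization factor = 4/1.77340 = 2.25555.
Cr per 4 O = 0.88152 × 2.25555 = 1.988.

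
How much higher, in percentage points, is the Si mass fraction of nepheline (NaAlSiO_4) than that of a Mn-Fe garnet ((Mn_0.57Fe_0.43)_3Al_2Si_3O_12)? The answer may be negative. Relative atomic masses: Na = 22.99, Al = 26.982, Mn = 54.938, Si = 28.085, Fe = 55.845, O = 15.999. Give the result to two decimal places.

First mineral: 28.085 g Si in 142.053 g formula = 19.77 wt% Si.
Second mineral: 84.255 g Si in 496.191 g formula = 16.98 wt% Si.
19.77% − 16.98% gives a difference of 2.79 percentage points.

2.79 percentage points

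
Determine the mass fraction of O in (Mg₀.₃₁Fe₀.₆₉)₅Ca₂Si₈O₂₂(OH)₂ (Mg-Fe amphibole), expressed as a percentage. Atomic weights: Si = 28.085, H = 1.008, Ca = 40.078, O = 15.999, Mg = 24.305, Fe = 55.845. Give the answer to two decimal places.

Molar mass of (Mg₀.₃₁Fe₀.₆₉)₅Ca₂Si₈O₂₂(OH)₂: 1.55·24.305 + 3.45·55.845 + 2·40.078 + 8·28.085 + 24·15.999 + 2·1.008 = 921.166 g/mol.
Mass of O per formula unit: 24 × 15.999 = 383.976 g.
Weight fraction O = 383.976 / 921.166 = 0.4168.

41.68 weight percent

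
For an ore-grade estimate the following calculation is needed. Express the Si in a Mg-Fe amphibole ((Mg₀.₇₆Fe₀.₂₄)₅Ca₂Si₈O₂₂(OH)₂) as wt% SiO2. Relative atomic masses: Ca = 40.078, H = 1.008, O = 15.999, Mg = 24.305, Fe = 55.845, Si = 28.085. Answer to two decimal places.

Formula mass = 850.201 g/mol.
8 Si → 8.0000 mol SiO2 per formula unit; M(SiO2) = 60.083, so SiO2 mass = 480.664 g.
480.664/850.201 × 100 = 56.54 wt%.

56.54 wt%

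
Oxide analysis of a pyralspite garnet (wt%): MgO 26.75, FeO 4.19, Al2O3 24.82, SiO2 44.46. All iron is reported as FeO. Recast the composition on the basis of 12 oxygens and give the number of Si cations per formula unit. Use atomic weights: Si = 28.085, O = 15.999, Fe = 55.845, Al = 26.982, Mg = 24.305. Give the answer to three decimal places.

26.75 wt% MgO ÷ 40.304 g/mol = 0.66371 mol, giving 0.66371 Mg and 0.66371 O.
4.19 wt% FeO ÷ 71.844 g/mol = 0.05832 mol, giving 0.05832 Fe and 0.05832 O.
24.82 wt% Al2O3 ÷ 101.961 g/mol = 0.24343 mol, giving 0.48686 Al and 0.73029 O.
44.46 wt% SiO2 ÷ 60.083 g/mol = 0.73998 mol, giving 0.73998 Si and 1.47996 O.
Oxygen sums to 2.93228; scaling by 12/2.93228 = 4.09238 puts the formula on 12 O.
Si: 0.73998 × 4.09238 = 3.028 atoms per formula unit.

3.028 Si apfu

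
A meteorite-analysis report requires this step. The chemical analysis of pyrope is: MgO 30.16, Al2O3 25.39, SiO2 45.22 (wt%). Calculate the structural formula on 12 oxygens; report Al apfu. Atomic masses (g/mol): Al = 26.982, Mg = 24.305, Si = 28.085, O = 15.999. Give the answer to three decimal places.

30.16 wt% MgO ÷ 40.304 g/mol = 0.74831 mol, giving 0.74831 Mg and 0.74831 O.
25.39 wt% Al2O3 ÷ 101.961 g/mol = 0.24902 mol, giving 0.49804 Al and 0.74706 O.
45.22 wt% SiO2 ÷ 60.083 g/mol = 0.75263 mol, giving 0.75263 Si and 1.50526 O.
Oxygen sums to 3.00063; scaling by 12/3.00063 = 3.99916 puts the formula on 12 O.
Al: 0.49804 × 3.99916 = 1.992 atoms per formula unit.

1.992 Al apfu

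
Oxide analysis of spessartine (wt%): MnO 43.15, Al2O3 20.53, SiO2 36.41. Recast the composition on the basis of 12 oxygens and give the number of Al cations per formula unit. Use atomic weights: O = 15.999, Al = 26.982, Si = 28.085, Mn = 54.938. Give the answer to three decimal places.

MnO (M=70.937): mol = 0.60829; Mn = 0.60829, O = 0.60829.
Al2O3 (M=101.961): mol = 0.20135; Al = 0.40270, O = 0.60405.
SiO2 (M=60.083): mol = 0.60600; Si = 0.60600, O = 1.21200.
ΣO = 2.42434; factor = 12/ΣO = 4.94980.
Al apfu = 0.40270 × 4.94980 = 1.993.

1.993 Al apfu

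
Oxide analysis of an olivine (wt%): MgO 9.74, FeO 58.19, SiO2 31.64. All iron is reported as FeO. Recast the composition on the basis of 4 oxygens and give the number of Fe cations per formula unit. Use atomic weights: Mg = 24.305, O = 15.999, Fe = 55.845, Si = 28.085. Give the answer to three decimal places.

1.539 Fe apfu

MgO: 9.74/40.304 = 0.24166 mol → 0.24166 mol Mg, 0.24166 mol O.
FeO: 58.19/71.844 = 0.80995 mol → 0.80995 mol Fe, 0.80995 mol O.
SiO2: 31.64/60.083 = 0.52660 mol → 0.52660 mol Si, 1.05320 mol O.
Total oxygen = 2.10481 mol. Normalization factor = 4/2.10481 = 1.90041.
Fe per 4 O = 0.80995 × 1.90041 = 1.539.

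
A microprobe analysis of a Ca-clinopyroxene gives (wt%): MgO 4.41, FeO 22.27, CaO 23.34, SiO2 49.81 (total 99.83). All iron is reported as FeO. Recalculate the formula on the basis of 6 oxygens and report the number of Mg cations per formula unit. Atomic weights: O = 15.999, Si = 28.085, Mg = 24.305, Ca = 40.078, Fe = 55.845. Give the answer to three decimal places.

MgO (M=40.304): mol = 0.10942; Mg = 0.10942, O = 0.10942.
FeO (M=71.844): mol = 0.30998; Fe = 0.30998, O = 0.30998.
CaO (M=56.077): mol = 0.41621; Ca = 0.41621, O = 0.41621.
SiO2 (M=60.083): mol = 0.82902; Si = 0.82902, O = 1.65804.
ΣO = 2.49365; factor = 6/ΣO = 2.40611.
Mg apfu = 0.10942 × 2.40611 = 0.263.

0.263 Mg apfu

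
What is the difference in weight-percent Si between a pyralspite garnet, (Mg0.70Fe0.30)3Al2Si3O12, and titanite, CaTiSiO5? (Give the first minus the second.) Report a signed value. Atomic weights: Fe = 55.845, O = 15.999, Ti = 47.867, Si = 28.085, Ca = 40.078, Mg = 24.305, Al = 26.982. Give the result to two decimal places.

M((Mg0.70Fe0.30)3Al2Si3O12) = 431.508 g/mol, so wt% Si = 84.255/431.508 × 100 = 19.53%.
M(CaTiSiO5) = 196.025 g/mol, so wt% Si = 28.085/196.025 × 100 = 14.33%.
19.53 − 14.33 = 5.20 pp.

5.20 percentage points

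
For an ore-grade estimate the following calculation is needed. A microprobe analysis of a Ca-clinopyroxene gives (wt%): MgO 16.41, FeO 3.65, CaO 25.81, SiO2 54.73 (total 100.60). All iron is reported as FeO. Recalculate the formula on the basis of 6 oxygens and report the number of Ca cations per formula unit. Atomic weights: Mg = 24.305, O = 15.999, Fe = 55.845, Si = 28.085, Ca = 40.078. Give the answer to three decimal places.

1.008 Ca apfu

16.41 wt% MgO ÷ 40.304 g/mol = 0.40716 mol, giving 0.40716 Mg and 0.40716 O.
3.65 wt% FeO ÷ 71.844 g/mol = 0.05080 mol, giving 0.05080 Fe and 0.05080 O.
25.81 wt% CaO ÷ 56.077 g/mol = 0.46026 mol, giving 0.46026 Ca and 0.46026 O.
54.73 wt% SiO2 ÷ 60.083 g/mol = 0.91091 mol, giving 0.91091 Si and 1.82182 O.
Oxygen sums to 2.74004; scaling by 6/2.74004 = 2.18975 puts the formula on 6 O.
Ca: 0.46026 × 2.18975 = 1.008 atoms per formula unit.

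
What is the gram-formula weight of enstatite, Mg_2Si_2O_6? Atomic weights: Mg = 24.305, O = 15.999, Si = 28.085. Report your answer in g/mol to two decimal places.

Mg: 2 × 24.305 = 48.6100
Si: 2 × 28.085 = 56.1700
O: 6 × 15.999 = 95.9940
Summing the contributions gives the formula mass.

200.77 g/mol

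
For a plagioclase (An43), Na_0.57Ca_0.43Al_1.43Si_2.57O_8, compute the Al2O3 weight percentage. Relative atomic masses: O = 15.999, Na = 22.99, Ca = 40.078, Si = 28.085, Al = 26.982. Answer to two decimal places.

Formula mass = 269.093 g/mol.
1.43 Al → 0.7150 mol Al2O3 per formula unit; M(Al2O3) = 101.961, so Al2O3 mass = 72.902 g.
72.902/269.093 × 100 = 27.09 wt%.

27.09 wt%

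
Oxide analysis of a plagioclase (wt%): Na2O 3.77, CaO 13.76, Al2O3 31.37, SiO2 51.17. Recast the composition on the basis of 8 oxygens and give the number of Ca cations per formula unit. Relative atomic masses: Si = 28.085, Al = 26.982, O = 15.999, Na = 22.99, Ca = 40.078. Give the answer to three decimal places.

0.669 Ca apfu

Na2O (M=61.979): mol = 0.06083; Na = 0.12166, O = 0.06083.
CaO (M=56.077): mol = 0.24538; Ca = 0.24538, O = 0.24538.
Al2O3 (M=101.961): mol = 0.30767; Al = 0.61534, O = 0.92301.
SiO2 (M=60.083): mol = 0.85166; Si = 0.85166, O = 1.70332.
ΣO = 2.93254; factor = 8/ΣO = 2.72801.
Ca apfu = 0.24538 × 2.72801 = 0.669.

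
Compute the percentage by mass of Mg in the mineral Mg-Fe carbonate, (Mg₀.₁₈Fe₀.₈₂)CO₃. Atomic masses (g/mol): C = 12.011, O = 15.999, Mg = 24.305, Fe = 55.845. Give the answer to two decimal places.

Formula mass = 0.18·24.305 + 0.82·55.845 + 1·12.011 + 3·15.999 = 110.176 g/mol, of which 4.375 g is Mg.
So Mg makes up 4.375/110.176 = 0.0397 of the mass, i.e. 3.97%.

3.97 mass %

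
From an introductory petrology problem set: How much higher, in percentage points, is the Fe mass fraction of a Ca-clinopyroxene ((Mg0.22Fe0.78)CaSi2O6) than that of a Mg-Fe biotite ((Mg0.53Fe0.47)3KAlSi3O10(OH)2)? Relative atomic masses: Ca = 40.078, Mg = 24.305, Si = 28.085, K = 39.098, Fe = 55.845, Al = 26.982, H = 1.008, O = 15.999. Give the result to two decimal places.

1.01 percentage points

First mineral: 43.559 g Fe in 241.148 g formula = 18.06 wt% Fe.
Second mineral: 78.741 g Fe in 461.725 g formula = 17.05 wt% Fe.
18.06% − 17.05% gives a difference of 1.01 percentage points.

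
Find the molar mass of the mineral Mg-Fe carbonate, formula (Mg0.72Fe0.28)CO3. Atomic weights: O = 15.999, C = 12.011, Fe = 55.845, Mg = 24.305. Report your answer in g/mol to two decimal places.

93.14 g/mol

M = 0.72*24.305 + 0.28*55.845 + 1*12.011 + 3*15.999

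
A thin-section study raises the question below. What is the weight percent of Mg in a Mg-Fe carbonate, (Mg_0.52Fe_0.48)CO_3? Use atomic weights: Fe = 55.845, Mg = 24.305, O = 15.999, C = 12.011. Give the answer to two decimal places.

Molar mass of (Mg_0.52Fe_0.48)CO_3: 0.52*24.305 + 0.48*55.845 + 1*12.011 + 3*15.999 = 99.452 g/mol.
Mass of Mg per formula unit: 0.52 × 24.305 = 12.639 g.
Weight fraction Mg = 12.639 / 99.452 = 0.1271.

12.71 wt%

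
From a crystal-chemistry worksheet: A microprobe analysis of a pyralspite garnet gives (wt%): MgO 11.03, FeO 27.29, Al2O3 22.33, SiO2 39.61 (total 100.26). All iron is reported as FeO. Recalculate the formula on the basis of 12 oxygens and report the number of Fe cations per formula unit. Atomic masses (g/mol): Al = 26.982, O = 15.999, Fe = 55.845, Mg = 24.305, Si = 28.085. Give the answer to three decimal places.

1.734 Fe apfu

MgO: 11.03/40.304 = 0.27367 mol → 0.27367 mol Mg, 0.27367 mol O.
FeO: 27.29/71.844 = 0.37985 mol → 0.37985 mol Fe, 0.37985 mol O.
Al2O3: 22.33/101.961 = 0.21901 mol → 0.43802 mol Al, 0.65703 mol O.
SiO2: 39.61/60.083 = 0.65925 mol → 0.65925 mol Si, 1.31850 mol O.
Total oxygen = 2.62905 mol. Normalization factor = 12/2.62905 = 4.56439.
Fe per 12 O = 0.37985 × 4.56439 = 1.734.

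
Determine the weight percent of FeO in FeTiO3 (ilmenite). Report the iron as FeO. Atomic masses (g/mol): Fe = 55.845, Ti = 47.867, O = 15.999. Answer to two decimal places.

47.36 wt%

Formula mass = 151.709 g/mol.
1 Fe → 1.0000 mol FeO per formula unit; M(FeO) = 71.844, so FeO mass = 71.844 g.
71.844/151.709 × 100 = 47.36 wt%.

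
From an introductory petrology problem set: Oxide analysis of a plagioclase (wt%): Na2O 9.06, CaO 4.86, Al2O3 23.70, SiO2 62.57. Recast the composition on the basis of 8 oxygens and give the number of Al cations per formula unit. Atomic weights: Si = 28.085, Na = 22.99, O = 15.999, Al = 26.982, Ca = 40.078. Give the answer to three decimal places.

1.234 Al apfu

9.06 wt% Na2O ÷ 61.979 g/mol = 0.14618 mol, giving 0.29236 Na and 0.14618 O.
4.86 wt% CaO ÷ 56.077 g/mol = 0.08667 mol, giving 0.08667 Ca and 0.08667 O.
23.70 wt% Al2O3 ÷ 101.961 g/mol = 0.23244 mol, giving 0.46488 Al and 0.69732 O.
62.57 wt% SiO2 ÷ 60.083 g/mol = 1.04139 mol, giving 1.04139 Si and 2.08278 O.
Oxygen sums to 3.01295; scaling by 8/3.01295 = 2.65521 puts the formula on 8 O.
Al: 0.46488 × 2.65521 = 1.234 atoms per formula unit.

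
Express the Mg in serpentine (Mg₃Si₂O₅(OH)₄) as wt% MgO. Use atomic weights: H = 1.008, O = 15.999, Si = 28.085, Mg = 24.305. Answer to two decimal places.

M(Mg₃Si₂O₅(OH)₄) = 277.108 g/mol; M(MgO) = 40.304 g/mol.
Moles MgO per formula unit = 3 Mg ÷ 1 = 3.0000.
MgO fraction = (3.0000 × 40.304) / 277.108 = 120.912/277.108 = 0.4363.

43.63 wt%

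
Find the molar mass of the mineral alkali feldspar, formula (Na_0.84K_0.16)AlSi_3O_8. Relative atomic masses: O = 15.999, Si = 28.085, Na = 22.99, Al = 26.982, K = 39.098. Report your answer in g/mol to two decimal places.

M = 0.84·22.99 + 0.16·39.098 + 1·26.982 + 3·28.085 + 8·15.999

264.80 g/mol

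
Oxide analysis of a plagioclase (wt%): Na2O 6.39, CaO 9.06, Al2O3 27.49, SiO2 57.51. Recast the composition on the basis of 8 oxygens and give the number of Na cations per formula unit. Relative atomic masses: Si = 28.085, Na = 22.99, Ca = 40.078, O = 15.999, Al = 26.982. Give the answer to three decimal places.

0.552 Na apfu

Na2O: 6.39/61.979 = 0.10310 mol → 0.20620 mol Na, 0.10310 mol O.
CaO: 9.06/56.077 = 0.16156 mol → 0.16156 mol Ca, 0.16156 mol O.
Al2O3: 27.49/101.961 = 0.26961 mol → 0.53922 mol Al, 0.80883 mol O.
SiO2: 57.51/60.083 = 0.95718 mol → 0.95718 mol Si, 1.91436 mol O.
Total oxygen = 2.98785 mol. Normalization factor = 8/2.98785 = 2.67751.
Na per 8 O = 0.20620 × 2.67751 = 0.552.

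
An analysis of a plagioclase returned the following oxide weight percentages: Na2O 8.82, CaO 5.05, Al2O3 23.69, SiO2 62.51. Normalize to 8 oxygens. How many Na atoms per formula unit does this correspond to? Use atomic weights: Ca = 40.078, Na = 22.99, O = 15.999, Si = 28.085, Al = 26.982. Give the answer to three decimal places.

0.756 Na apfu

8.82 wt% Na2O ÷ 61.979 g/mol = 0.14231 mol, giving 0.28462 Na and 0.14231 O.
5.05 wt% CaO ÷ 56.077 g/mol = 0.09005 mol, giving 0.09005 Ca and 0.09005 O.
23.69 wt% Al2O3 ÷ 101.961 g/mol = 0.23234 mol, giving 0.46468 Al and 0.69702 O.
62.51 wt% SiO2 ÷ 60.083 g/mol = 1.04039 mol, giving 1.04039 Si and 2.08078 O.
Oxygen sums to 3.01016; scaling by 8/3.01016 = 2.65767 puts the formula on 8 O.
Na: 0.28462 × 2.65767 = 0.756 atoms per formula unit.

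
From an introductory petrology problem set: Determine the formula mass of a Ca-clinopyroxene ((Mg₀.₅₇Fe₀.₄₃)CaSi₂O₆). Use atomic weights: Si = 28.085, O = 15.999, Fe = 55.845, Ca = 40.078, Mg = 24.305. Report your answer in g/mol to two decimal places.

M = 0.57·24.305 + 0.43·55.845 + 1·40.078 + 2·28.085 + 6·15.999

230.11 g/mol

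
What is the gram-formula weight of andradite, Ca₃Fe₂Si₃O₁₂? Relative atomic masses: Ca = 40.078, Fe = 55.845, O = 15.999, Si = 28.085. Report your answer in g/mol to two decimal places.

508.17 g/mol

M = 3×40.078 + 2×55.845 + 3×28.085 + 12×15.999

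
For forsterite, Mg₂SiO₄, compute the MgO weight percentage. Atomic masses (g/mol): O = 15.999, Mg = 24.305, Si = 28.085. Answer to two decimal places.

Formula mass = 140.691 g/mol.
2 Mg → 2.0000 mol MgO per formula unit; M(MgO) = 40.304, so MgO mass = 80.608 g.
80.608/140.691 × 100 = 57.29 wt%.

57.29 wt%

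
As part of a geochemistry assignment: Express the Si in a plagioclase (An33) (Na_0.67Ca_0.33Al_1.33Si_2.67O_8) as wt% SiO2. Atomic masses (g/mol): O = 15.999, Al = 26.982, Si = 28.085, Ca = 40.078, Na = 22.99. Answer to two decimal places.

59.97 wt%

Molar mass of Na_0.67Ca_0.33Al_1.33Si_2.67O_8 = 0.67×22.99 + 0.33×40.078 + 1.33×26.982 + 2.67×28.085 + 8×15.999 = 267.494 g/mol.
Each formula unit contains 2.67 Si, equivalent to 2.67/1 = 2.6700 mol SiO2.
M(SiO2) = 1×28.085 + 2×15.999 = 60.083 g/mol.
Mass of SiO2 per formula unit = 2.6700 × 60.083 = 160.422 g.
SiO2 wt% = 160.422 / 267.494 × 100 = 59.97%.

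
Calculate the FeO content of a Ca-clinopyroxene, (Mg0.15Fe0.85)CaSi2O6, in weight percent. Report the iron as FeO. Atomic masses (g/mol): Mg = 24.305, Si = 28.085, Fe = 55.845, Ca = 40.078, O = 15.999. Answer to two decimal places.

Molar mass of (Mg0.15Fe0.85)CaSi2O6 = 0.15*24.305 + 0.85*55.845 + 1*40.078 + 2*28.085 + 6*15.999 = 243.356 g/mol.
Each formula unit contains 0.85 Fe, equivalent to 0.85/1 = 0.8500 mol FeO.
M(FeO) = 1×55.845 + 1×15.999 = 71.844 g/mol.
Mass of FeO per formula unit = 0.8500 × 71.844 = 61.067 g.
FeO wt% = 61.067 / 243.356 × 100 = 25.09%.

25.09 wt%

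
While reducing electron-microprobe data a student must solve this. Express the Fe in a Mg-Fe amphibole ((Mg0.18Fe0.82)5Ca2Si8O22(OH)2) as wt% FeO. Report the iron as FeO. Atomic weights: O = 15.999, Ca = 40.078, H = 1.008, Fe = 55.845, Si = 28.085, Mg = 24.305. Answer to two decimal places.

Formula mass = 941.667 g/mol.
4.10 Fe → 4.1000 mol FeO per formula unit; M(FeO) = 71.844, so FeO mass = 294.560 g.
294.560/941.667 × 100 = 31.28 wt%.

31.28 wt%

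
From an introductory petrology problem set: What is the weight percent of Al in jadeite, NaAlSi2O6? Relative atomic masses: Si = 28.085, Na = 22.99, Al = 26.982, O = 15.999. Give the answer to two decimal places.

Formula mass = 1*22.99 + 1*26.982 + 2*28.085 + 6*15.999 = 202.136 g/mol, of which 26.982 g is Al.
So Al makes up 26.982/202.136 = 0.1335 of the mass, i.e. 13.35%.

13.35 mass %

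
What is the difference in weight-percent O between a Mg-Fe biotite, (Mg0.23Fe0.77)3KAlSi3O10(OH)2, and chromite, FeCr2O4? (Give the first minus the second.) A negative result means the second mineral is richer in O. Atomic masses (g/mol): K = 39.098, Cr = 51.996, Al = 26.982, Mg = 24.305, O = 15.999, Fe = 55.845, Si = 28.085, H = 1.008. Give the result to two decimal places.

O in (Mg0.23Fe0.77)3KAlSi3O10(OH)2: molar mass 490.111 g/mol; 12×15.999 = 191.988 g → 39.17 wt%.
O in FeCr2O4: molar mass 223.833 g/mol; 4×15.999 = 63.996 g → 28.59 wt%.
Difference = 39.17 − 28.59 = 10.58 percentage points.

10.58 percentage points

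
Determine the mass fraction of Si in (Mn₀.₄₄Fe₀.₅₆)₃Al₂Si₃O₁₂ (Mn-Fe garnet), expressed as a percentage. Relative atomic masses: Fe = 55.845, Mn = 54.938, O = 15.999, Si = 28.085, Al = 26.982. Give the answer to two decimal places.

M((Mn₀.₄₄Fe₀.₅₆)₃Al₂Si₃O₁₂) = 496.545 g/mol.
Si contributes 3 × 28.085 = 84.255 g per mole.
84.255/496.545 = 0.1697 → 16.97%.

16.97 mass %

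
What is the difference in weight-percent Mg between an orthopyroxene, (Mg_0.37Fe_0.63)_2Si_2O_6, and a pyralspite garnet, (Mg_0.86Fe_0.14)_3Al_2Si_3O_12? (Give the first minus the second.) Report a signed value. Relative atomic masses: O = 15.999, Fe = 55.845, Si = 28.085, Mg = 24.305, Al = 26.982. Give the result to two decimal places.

Mg in (Mg_0.37Fe_0.63)_2Si_2O_6: molar mass 240.514 g/mol; 0.74×24.305 = 17.986 g → 7.48 wt%.
Mg in (Mg_0.86Fe_0.14)_3Al_2Si_3O_12: molar mass 416.369 g/mol; 2.58×24.305 = 62.707 g → 15.06 wt%.
Difference = 7.48 − 15.06 = -7.58 percentage points.

-7.58 percentage points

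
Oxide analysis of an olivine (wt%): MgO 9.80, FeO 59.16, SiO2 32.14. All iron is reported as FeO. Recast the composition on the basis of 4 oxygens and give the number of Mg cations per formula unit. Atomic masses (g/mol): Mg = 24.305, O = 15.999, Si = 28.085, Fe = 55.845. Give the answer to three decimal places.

MgO (M=40.304): mol = 0.24315; Mg = 0.24315, O = 0.24315.
FeO (M=71.844): mol = 0.82345; Fe = 0.82345, O = 0.82345.
SiO2 (M=60.083): mol = 0.53493; Si = 0.53493, O = 1.06986.
ΣO = 2.13646; factor = 4/ΣO = 1.87226.
Mg apfu = 0.24315 × 1.87226 = 0.455.

0.455 Mg apfu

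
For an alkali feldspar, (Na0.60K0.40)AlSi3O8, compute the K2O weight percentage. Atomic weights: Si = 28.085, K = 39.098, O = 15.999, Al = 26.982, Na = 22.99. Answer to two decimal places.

Molar mass of (Na0.60K0.40)AlSi3O8 = 0.60×22.99 + 0.40×39.098 + 1×26.982 + 3×28.085 + 8×15.999 = 268.662 g/mol.
Each formula unit contains 0.40 K, equivalent to 0.40/2 = 0.2000 mol K2O.
M(K2O) = 2×39.098 + 1×15.999 = 94.195 g/mol.
Mass of K2O per formula unit = 0.2000 × 94.195 = 18.839 g.
K2O wt% = 18.839 / 268.662 × 100 = 7.01%.

7.01 wt%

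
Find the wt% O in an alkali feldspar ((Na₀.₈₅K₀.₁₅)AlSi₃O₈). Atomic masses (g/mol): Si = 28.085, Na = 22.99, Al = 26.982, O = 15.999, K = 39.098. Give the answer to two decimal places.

48.37 mass %

M((Na₀.₈₅K₀.₁₅)AlSi₃O₈) = 264.635 g/mol.
O contributes 8 × 15.999 = 127.992 g per mole.
127.992/264.635 = 0.4837 → 48.37%.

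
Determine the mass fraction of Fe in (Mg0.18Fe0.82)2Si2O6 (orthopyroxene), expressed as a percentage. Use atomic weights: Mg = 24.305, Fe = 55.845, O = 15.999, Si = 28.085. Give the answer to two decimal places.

36.27 weight percent

M((Mg0.18Fe0.82)2Si2O6) = 252.500 g/mol.
Fe contributes 1.64 × 55.845 = 91.586 g per mole.
91.586/252.500 = 0.3627 → 36.27%.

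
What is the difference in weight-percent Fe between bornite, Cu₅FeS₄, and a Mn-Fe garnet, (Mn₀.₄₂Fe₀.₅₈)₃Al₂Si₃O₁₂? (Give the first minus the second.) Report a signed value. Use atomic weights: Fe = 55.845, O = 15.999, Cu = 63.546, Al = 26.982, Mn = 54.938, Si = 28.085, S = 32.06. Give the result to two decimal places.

-8.44 percentage points

First mineral: 55.845 g Fe in 501.815 g formula = 11.13 wt% Fe.
Second mineral: 97.170 g Fe in 496.599 g formula = 19.57 wt% Fe.
11.13% − 19.57% gives a difference of -8.44 percentage points.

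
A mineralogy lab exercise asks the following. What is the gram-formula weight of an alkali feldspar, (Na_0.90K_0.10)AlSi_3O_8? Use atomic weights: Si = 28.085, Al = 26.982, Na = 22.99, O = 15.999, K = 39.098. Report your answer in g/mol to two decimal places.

Na: 0.90 × 22.99 = 20.6910
K: 0.10 × 39.098 = 3.9098
Al: 1 × 26.982 = 26.9820
Si: 3 × 28.085 = 84.2550
O: 8 × 15.999 = 127.9920
Summing the contributions gives the formula mass.

263.83 g/mol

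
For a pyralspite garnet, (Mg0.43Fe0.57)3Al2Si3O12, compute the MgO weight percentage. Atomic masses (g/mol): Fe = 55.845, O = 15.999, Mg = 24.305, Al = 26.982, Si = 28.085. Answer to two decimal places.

11.38 wt%

M((Mg0.43Fe0.57)3Al2Si3O12) = 457.055 g/mol; M(MgO) = 40.304 g/mol.
Moles MgO per formula unit = 1.29 Mg ÷ 1 = 1.2900.
MgO fraction = (1.2900 × 40.304) / 457.055 = 51.992/457.055 = 0.1138.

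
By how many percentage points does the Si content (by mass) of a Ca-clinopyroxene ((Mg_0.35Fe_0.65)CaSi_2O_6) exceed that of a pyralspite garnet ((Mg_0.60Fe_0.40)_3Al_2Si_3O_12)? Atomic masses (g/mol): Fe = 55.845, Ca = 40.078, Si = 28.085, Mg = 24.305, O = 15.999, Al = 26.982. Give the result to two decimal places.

M((Mg_0.35Fe_0.65)CaSi_2O_6) = 237.048 g/mol, so wt% Si = 56.170/237.048 × 100 = 23.70%.
M((Mg_0.60Fe_0.40)_3Al_2Si_3O_12) = 440.970 g/mol, so wt% Si = 84.255/440.970 × 100 = 19.11%.
23.70 − 19.11 = 4.59 pp.

4.59 percentage points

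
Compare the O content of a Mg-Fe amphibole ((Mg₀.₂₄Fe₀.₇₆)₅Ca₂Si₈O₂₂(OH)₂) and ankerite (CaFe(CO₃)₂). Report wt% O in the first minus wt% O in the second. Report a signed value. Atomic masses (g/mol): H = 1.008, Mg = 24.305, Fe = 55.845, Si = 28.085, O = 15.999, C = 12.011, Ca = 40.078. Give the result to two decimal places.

-3.26 percentage points

First mineral: 383.976 g O in 932.205 g formula = 41.19 wt% O.
Second mineral: 95.994 g O in 215.939 g formula = 44.45 wt% O.
41.19% − 44.45% gives a difference of -3.26 percentage points.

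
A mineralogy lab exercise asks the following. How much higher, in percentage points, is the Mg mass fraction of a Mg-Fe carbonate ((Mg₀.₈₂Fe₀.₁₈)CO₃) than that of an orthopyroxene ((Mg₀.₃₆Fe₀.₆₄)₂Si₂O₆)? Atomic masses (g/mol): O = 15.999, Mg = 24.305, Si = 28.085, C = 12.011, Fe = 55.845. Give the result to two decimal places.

M((Mg₀.₈₂Fe₀.₁₈)CO₃) = 89.990 g/mol, so wt% Mg = 19.930/89.990 × 100 = 22.15%.
M((Mg₀.₃₆Fe₀.₆₄)₂Si₂O₆) = 241.145 g/mol, so wt% Mg = 17.500/241.145 × 100 = 7.26%.
22.15 − 7.26 = 14.89 pp.

14.89 percentage points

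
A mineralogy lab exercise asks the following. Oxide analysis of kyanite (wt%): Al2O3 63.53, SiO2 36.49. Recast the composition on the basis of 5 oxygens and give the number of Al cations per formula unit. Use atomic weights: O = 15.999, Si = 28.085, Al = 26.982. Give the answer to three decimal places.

2.020 Al apfu

Al2O3: 63.53/101.961 = 0.62308 mol → 1.24616 mol Al, 1.86924 mol O.
SiO2: 36.49/60.083 = 0.60733 mol → 0.60733 mol Si, 1.21466 mol O.
Total oxygen = 3.08390 mol. Normalization factor = 5/3.08390 = 1.62132.
Al per 5 O = 1.24616 × 1.62132 = 2.020.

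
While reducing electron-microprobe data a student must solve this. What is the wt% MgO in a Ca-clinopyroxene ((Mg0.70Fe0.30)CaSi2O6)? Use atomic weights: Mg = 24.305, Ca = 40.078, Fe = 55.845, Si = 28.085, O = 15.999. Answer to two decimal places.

Formula mass = 226.009 g/mol.
0.70 Mg → 0.7000 mol MgO per formula unit; M(MgO) = 40.304, so MgO mass = 28.213 g.
28.213/226.009 × 100 = 12.48 wt%.

12.48 wt%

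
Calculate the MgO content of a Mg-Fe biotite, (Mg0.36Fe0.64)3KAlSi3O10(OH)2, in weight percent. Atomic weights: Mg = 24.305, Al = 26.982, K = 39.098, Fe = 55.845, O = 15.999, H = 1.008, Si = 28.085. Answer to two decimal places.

9.11 wt%

Formula mass = 477.811 g/mol.
1.08 Mg → 1.0800 mol MgO per formula unit; M(MgO) = 40.304, so MgO mass = 43.528 g.
43.528/477.811 × 100 = 9.11 wt%.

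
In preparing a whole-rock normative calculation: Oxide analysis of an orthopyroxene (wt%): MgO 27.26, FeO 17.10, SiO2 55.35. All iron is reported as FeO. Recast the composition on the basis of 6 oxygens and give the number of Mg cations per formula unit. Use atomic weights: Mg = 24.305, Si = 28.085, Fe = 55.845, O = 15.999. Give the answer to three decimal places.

1.472 Mg apfu

MgO (M=40.304): mol = 0.67636; Mg = 0.67636, O = 0.67636.
FeO (M=71.844): mol = 0.23802; Fe = 0.23802, O = 0.23802.
SiO2 (M=60.083): mol = 0.92123; Si = 0.92123, O = 1.84246.
ΣO = 2.75684; factor = 6/ΣO = 2.17640.
Mg apfu = 0.67636 × 2.17640 = 1.472.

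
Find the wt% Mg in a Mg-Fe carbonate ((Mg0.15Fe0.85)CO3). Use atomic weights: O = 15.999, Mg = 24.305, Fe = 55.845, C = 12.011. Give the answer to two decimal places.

M((Mg0.15Fe0.85)CO3) = 111.122 g/mol.
Mg contributes 0.15 × 24.305 = 3.646 g per mole.
3.646/111.122 = 0.0328 → 3.28%.

3.28 wt%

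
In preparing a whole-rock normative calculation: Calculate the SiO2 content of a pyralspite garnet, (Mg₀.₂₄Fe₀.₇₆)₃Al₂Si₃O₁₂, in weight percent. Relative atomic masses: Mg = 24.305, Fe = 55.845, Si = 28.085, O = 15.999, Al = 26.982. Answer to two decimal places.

Formula mass = 475.033 g/mol.
3 Si → 3.0000 mol SiO2 per formula unit; M(SiO2) = 60.083, so SiO2 mass = 180.249 g.
180.249/475.033 × 100 = 37.94 wt%.

37.94 wt%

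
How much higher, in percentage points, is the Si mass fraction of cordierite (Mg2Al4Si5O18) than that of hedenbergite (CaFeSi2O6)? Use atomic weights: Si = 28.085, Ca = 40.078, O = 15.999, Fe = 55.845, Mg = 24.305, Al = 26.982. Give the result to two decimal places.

Si in Mg2Al4Si5O18: molar mass 584.945 g/mol; 5×28.085 = 140.425 g → 24.01 wt%.
Si in CaFeSi2O6: molar mass 248.087 g/mol; 2×28.085 = 56.170 g → 22.64 wt%.
Difference = 24.01 − 22.64 = 1.37 percentage points.

1.37 percentage points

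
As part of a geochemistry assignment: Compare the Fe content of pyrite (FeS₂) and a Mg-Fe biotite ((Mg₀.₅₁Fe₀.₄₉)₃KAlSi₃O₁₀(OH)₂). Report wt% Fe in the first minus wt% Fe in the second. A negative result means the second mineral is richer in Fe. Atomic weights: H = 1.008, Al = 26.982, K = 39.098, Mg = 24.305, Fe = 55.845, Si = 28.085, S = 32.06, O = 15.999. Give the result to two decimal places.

28.84 percentage points

Fe in FeS₂: molar mass 119.965 g/mol; 1×55.845 = 55.845 g → 46.55 wt%.
Fe in (Mg₀.₅₁Fe₀.₄₉)₃KAlSi₃O₁₀(OH)₂: molar mass 463.618 g/mol; 1.47×55.845 = 82.092 g → 17.71 wt%.
Difference = 46.55 − 17.71 = 28.84 percentage points.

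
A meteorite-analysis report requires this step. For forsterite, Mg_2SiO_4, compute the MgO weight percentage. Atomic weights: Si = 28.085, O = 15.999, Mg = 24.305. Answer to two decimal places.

Formula mass = 140.691 g/mol.
2 Mg → 2.0000 mol MgO per formula unit; M(MgO) = 40.304, so MgO mass = 80.608 g.
80.608/140.691 × 100 = 57.29 wt%.

57.29 wt%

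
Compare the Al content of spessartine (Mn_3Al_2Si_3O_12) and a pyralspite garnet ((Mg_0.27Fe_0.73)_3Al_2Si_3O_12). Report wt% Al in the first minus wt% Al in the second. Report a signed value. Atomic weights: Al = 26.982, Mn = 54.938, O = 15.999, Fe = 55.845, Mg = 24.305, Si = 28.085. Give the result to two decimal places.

M(Mn_3Al_2Si_3O_12) = 495.021 g/mol, so wt% Al = 53.964/495.021 × 100 = 10.90%.
M((Mg_0.27Fe_0.73)_3Al_2Si_3O_12) = 472.195 g/mol, so wt% Al = 53.964/472.195 × 100 = 11.43%.
10.90 − 11.43 = -0.53 pp.

-0.53 percentage points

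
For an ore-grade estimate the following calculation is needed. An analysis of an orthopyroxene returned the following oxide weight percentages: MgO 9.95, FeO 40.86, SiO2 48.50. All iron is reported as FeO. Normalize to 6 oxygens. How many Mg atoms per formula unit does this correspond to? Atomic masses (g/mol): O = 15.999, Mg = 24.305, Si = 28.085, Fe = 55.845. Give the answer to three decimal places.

MgO (M=40.304): mol = 0.24687; Mg = 0.24687, O = 0.24687.
FeO (M=71.844): mol = 0.56873; Fe = 0.56873, O = 0.56873.
SiO2 (M=60.083): mol = 0.80722; Si = 0.80722, O = 1.61444.
ΣO = 2.43004; factor = 6/ΣO = 2.46910.
Mg apfu = 0.24687 × 2.46910 = 0.610.

0.610 Mg apfu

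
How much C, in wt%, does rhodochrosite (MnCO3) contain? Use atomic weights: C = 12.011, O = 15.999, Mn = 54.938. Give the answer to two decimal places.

M(MnCO3) = 114.946 g/mol.
C contributes 1 × 12.011 = 12.011 g per mole.
12.011/114.946 = 0.1045 → 10.45%.

10.45 wt%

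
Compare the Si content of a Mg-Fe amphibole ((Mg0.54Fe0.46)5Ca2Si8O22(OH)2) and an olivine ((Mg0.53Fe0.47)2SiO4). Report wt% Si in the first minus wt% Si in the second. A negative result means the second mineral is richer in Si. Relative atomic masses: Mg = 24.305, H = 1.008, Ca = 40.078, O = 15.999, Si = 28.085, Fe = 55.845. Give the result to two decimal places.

Si in (Mg0.54Fe0.46)5Ca2Si8O22(OH)2: molar mass 884.895 g/mol; 8×28.085 = 224.680 g → 25.39 wt%.
Si in (Mg0.53Fe0.47)2SiO4: molar mass 170.339 g/mol; 1×28.085 = 28.085 g → 16.49 wt%.
Difference = 25.39 − 16.49 = 8.90 percentage points.

8.90 percentage points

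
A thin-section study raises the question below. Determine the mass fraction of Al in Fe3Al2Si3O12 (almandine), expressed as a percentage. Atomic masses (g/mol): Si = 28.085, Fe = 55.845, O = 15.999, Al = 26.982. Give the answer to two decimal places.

Molar mass of Fe3Al2Si3O12: 3*55.845 + 2*26.982 + 3*28.085 + 12*15.999 = 497.742 g/mol.
Mass of Al per formula unit: 2 × 26.982 = 53.964 g.
Weight fraction Al = 53.964 / 497.742 = 0.1084.

10.84 mass %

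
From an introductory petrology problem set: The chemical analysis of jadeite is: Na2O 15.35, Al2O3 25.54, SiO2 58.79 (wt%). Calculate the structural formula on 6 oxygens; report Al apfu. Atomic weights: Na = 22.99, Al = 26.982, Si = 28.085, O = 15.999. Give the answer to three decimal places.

1.017 Al apfu

Na2O: 15.35/61.979 = 0.24766 mol → 0.49532 mol Na, 0.24766 mol O.
Al2O3: 25.54/101.961 = 0.25049 mol → 0.50098 mol Al, 0.75147 mol O.
SiO2: 58.79/60.083 = 0.97848 mol → 0.97848 mol Si, 1.95696 mol O.
Total oxygen = 2.95609 mol. Normalization factor = 6/2.95609 = 2.02971.
Al per 6 O = 0.50098 × 2.02971 = 1.017.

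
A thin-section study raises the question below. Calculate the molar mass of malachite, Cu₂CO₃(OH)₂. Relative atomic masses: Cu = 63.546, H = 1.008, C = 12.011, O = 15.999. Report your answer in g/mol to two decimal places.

The formula mass is the sum 2·63.546 + 1·12.011 + 5·15.999 + 2·1.008.

221.11 g/mol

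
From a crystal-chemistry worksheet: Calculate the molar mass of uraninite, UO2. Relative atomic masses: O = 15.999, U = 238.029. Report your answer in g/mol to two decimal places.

270.03 g/mol

M = 1*238.029 + 2*15.999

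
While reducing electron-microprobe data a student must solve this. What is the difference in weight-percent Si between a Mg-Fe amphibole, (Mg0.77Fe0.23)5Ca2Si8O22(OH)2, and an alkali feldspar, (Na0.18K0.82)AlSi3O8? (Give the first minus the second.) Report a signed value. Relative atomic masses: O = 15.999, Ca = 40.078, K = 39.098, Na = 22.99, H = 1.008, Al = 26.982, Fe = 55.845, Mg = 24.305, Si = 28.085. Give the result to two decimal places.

M((Mg0.77Fe0.23)5Ca2Si8O22(OH)2) = 848.624 g/mol, so wt% Si = 224.680/848.624 × 100 = 26.48%.
M((Na0.18K0.82)AlSi3O8) = 275.428 g/mol, so wt% Si = 84.255/275.428 × 100 = 30.59%.
26.48 − 30.59 = -4.11 pp.

-4.11 percentage points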